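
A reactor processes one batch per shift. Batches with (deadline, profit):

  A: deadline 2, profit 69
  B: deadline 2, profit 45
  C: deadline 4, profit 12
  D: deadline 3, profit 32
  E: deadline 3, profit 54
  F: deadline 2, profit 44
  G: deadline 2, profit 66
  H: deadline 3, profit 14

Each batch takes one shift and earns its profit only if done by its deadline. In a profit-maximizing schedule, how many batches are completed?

Profit order: A=69 G=66 E=54 B=45 F=44 D=32 H=14 C=12
Assign: A→slot 2, G→slot 1, E→slot 3, B skipped, F skipped, D skipped, H skipped, C→slot 4.
Slots: [1:G] [2:A] [3:E] [4:C]
4 of 8 scheduled.

4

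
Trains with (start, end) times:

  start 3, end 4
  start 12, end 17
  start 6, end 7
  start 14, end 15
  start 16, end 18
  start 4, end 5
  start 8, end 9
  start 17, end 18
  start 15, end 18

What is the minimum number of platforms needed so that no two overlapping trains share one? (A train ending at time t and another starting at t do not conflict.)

Events (time:±→running): 3:+→1 4:-→0 4:+→1 5:-→0 6:+→1 7:-→0 8:+→1 9:-→0 12:+→1 14:+→2 15:-→1 15:+→2 16:+→3 … peak 3.

3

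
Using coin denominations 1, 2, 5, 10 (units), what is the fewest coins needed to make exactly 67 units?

67 = 6×10 + 1×5 + 1×2
Total coins = 6 + 1 + 1 = 8

8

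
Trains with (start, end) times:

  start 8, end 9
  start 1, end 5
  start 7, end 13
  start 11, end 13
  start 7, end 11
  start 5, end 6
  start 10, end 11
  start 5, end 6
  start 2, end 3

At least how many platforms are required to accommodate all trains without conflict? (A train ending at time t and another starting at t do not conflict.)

3

The answer is the maximum number of intervals overlapping at any instant.
Events (time:±→running): 1:+→1 2:+→2 3:-→1 5:-→0 5:+→1 5:+→2 6:-→1 6:-→0 7:+→1 7:+→2 8:+→3 … peak 3.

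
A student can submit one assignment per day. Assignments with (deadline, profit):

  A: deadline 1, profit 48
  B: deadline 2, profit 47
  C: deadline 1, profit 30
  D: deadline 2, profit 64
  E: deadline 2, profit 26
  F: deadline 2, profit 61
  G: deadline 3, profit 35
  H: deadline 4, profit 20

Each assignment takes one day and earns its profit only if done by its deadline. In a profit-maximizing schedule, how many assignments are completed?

4

Sort by profit descending; place each in the latest free slot ≤ its deadline.
By profit: D(d2,64), F(d2,61), A(d1,48), B(d2,47), G(d3,35), C(d1,30), E(d2,26), H(d4,20)
D→slot 2; F→slot 1; A skipped; B skipped; G→slot 3; C skipped; E skipped; H→slot 4.
4 of 8 scheduled.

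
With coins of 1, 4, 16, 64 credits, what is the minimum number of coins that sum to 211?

7

Greedy: take as many of the largest coin as possible, then repeat with the remainder.
211 − 3×64→19 − 1×16→3 − 3×1→0
Total coins = 3 + 1 + 3 = 7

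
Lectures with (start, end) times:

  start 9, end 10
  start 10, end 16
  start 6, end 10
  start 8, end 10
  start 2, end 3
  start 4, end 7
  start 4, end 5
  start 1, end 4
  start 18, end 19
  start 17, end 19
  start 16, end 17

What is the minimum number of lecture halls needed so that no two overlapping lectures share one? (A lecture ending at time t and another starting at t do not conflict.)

3

starts: [1, 2, 4, 4, 6, 8, 9, 10, 16, 17, 18]
ends:   [3, 4, 5, 7, 10, 10, 10, 16, 17, 19, 19]
s1→1 s2→2 e3→1 e4→0 s4→1 s4→2 e5→1 s6→2 e7→1 s8→2 s9→3  — peak 3.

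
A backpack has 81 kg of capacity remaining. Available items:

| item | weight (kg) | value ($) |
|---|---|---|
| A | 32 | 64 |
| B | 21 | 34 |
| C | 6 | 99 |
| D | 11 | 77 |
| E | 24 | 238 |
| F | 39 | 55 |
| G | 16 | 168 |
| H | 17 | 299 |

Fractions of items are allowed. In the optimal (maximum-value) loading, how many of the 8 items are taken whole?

Ratios (sorted): H 17.59, C 16.50, G 10.50, E 9.92, D 7.00, A 2.00, B 1.62, F 1.41
take H (17 @ 299); take C (6 @ 99); take G (16 @ 168); take E (24 @ 238); take D (11 @ 77); take 7/32 of A → 14.00. Capacity used 81/81.
5 item(s) taken whole; one partial (take 7/32 of A).

5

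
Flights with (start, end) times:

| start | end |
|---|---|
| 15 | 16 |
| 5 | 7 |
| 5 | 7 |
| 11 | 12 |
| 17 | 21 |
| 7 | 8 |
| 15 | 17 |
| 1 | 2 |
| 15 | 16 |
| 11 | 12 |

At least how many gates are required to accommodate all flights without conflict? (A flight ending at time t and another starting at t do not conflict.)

3

Count concurrent intervals with a sweep; the peak is the room count.
starts: [1, 5, 5, 7, 11, 11, 15, 15, 15, 17]
ends:   [2, 7, 7, 8, 12, 12, 16, 16, 17, 21]
s1→1 e2→0 s5→1 s5→2 e7→1 e7→0 s7→1 e8→0 s11→1 s11→2 e12→1 e12→0 s15→1 s15→2 s15→3  — peak 3.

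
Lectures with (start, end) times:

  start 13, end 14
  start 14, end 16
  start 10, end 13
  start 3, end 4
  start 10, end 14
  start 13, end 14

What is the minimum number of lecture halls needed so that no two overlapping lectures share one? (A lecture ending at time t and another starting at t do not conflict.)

3

The answer is the maximum number of intervals overlapping at any instant.
starts: [3, 10, 10, 13, 13, 14]
ends:   [4, 13, 14, 14, 14, 16]
s3→1 e4→0 s10→1 s10→2 e13→1 s13→2 s13→3  — peak 3.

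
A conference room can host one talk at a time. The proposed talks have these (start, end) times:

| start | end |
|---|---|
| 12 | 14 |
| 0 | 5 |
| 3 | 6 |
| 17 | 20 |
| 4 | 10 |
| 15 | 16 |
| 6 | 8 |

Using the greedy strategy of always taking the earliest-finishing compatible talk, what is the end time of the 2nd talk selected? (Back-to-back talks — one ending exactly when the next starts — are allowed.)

8

Greedy by earliest finish: after sorting by end time, pick each interval compatible with the last pick.
Sorted by end: (0,5)  (3,6)  (6,8)  (4,10)  (12,14)  (15,16)  (17,20)
take (0,5); take (6,8); take (12,14); take (15,16); take (17,20).
Selected: (0,5) (6,8) (12,14) (15,16) (17,20)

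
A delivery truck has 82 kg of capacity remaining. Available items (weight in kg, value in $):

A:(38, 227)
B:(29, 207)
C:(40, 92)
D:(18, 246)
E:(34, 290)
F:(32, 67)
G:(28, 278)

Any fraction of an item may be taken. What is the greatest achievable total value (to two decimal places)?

Sort by value per unit weight and fill in that order.
Ratios (sorted): D 13.67, G 9.93, E 8.53, B 7.14, A 5.97, C 2.30, F 2.09
take D (18 @ 246); take G (28 @ 278); take E (34 @ 290); take 2/29 of B → 14.28. Capacity used 82/82.
Total value = 828.28

828.28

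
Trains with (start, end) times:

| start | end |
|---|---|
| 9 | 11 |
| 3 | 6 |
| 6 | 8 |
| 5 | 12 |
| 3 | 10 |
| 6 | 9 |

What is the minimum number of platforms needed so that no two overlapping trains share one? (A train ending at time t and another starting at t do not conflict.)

4

Count concurrent intervals with a sweep; the peak is the room count.
Events (time:±→running): 3:+→1 3:+→2 5:+→3 6:-→2 6:+→3 6:+→4 … peak 4.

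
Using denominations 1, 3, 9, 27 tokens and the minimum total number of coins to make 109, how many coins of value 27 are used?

4

Use the largest denomination that fits, subtract, and repeat.
109 − 4×27→1 − 1×1→0
Count of 27: 4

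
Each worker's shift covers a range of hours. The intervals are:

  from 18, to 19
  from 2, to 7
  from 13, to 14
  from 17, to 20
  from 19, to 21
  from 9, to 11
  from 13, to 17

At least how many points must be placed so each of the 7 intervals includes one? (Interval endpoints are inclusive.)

Sort by right endpoint; whenever an interval is uncovered, place a point at its right end.
By right end: [2,7]  [9,11]  [13,14]  [13,17]  [18,19]  [17,20]  [19,21]
[2,7] uncovered → point at 7; [9,11] uncovered → point at 11; [13,14] uncovered → point at 14; [18,19] uncovered → point at 19.
Points: 7, 11, 14, 19 (4 total).

4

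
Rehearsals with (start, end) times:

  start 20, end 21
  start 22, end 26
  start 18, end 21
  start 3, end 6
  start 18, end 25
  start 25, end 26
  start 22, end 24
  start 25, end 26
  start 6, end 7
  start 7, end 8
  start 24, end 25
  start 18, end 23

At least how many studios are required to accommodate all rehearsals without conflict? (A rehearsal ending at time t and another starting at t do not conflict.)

Events (time:±→running): 3:+→1 6:-→0 6:+→1 7:-→0 7:+→1 8:-→0 18:+→1 18:+→2 18:+→3 20:+→4 … peak 4.

4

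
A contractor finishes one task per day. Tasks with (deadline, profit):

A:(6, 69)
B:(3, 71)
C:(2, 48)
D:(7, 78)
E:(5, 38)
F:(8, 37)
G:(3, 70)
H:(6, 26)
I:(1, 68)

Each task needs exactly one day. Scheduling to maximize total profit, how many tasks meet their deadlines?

8

Take jobs in profit order; each goes to the latest open slot no later than its deadline.
By profit: D(d7,78), B(d3,71), G(d3,70), A(d6,69), I(d1,68), C(d2,48), E(d5,38), F(d8,37), H(d6,26)
D→slot 7; B→slot 3; G→slot 2; A→slot 6; I→slot 1; C skipped; E→slot 5; F→slot 8; H→slot 4.
8 of 9 scheduled.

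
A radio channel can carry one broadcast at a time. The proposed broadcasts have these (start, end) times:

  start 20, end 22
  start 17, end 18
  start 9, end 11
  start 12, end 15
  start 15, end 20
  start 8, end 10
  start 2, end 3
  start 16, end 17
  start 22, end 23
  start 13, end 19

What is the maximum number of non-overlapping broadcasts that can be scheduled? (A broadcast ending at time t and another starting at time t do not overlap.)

Order by finish time; keep every interval that doesn't clash with the previous kept one.
Sorted by end: (2,3)  (8,10)  (9,11)  (12,15)  (16,17)  (17,18)  (13,19)  (15,20)  (20,22)  (22,23)
take (2,3); take (8,10); take (12,15); take (16,17); take (17,18); skip (15,20); take (20,22); take (22,23).
Selected 7 broadcasts.

7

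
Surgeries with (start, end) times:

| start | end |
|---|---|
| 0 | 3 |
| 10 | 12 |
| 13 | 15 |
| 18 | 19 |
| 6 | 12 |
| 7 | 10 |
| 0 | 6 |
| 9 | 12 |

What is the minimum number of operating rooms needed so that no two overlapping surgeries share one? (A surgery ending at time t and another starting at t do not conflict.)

starts: [0, 0, 6, 7, 9, 10, 13, 18]
ends:   [3, 6, 10, 12, 12, 12, 15, 19]
s0→1 s0→2 e3→1 e6→0 s6→1 s7→2 s9→3  — peak 3.

3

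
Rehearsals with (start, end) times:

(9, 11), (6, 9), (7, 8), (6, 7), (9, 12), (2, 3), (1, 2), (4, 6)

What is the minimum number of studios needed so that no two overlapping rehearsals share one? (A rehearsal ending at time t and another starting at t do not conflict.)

2

Events (time:±→running): 1:+→1 2:-→0 2:+→1 3:-→0 4:+→1 6:-→0 6:+→1 6:+→2 … peak 2.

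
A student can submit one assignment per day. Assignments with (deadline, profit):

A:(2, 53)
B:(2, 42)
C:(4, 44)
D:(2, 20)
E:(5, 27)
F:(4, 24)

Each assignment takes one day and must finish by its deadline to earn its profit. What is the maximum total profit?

190

Sort by profit descending; place each in the latest free slot ≤ its deadline.
By profit: A(d2,53), C(d4,44), B(d2,42), E(d5,27), F(d4,24), D(d2,20)
A→slot 2; C→slot 4; B→slot 1; E→slot 5; F→slot 3; D skipped.
Profit = 42 + 53 + 24 + 44 + 27 = 190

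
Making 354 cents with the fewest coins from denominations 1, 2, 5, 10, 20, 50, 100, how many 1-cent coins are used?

Use the largest denomination that fits, subtract, and repeat.
354 = 3×100 + 1×50 + 2×2
Count of 1: 0

0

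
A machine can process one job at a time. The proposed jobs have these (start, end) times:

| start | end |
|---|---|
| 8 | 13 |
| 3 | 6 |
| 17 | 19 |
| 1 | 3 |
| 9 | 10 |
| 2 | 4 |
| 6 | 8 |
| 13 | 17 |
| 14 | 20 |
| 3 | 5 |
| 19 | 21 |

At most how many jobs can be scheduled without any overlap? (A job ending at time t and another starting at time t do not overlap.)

7

By end time: (1,3), (2,4), (3,5), (3,6), (6,8), (9,10), (8,13), (13,17), (17,19), (14,20), (19,21).
Pick (1,3); next start ≥ 3 → (3,5); next start ≥ 5 → (6,8); next start ≥ 8 → (9,10); next start ≥ 10 → (13,17); next start ≥ 17 → (17,19); next start ≥ 19 → (19,21).
Selected 7 jobs.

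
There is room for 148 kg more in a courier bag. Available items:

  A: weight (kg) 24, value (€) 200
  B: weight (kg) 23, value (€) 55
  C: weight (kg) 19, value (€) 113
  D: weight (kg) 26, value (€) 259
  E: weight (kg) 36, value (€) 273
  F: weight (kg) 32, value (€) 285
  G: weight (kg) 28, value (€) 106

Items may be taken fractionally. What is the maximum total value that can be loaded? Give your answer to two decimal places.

Ratios (sorted): D 9.96, F 8.91, A 8.33, E 7.58, C 5.95, G 3.79, B 2.39
take D (26 @ 259); take F (32 @ 285); take A (24 @ 200); take E (36 @ 273); take C (19 @ 113); take 11/28 of G → 41.64. Capacity used 148/148.
Total value = 1171.64

1171.64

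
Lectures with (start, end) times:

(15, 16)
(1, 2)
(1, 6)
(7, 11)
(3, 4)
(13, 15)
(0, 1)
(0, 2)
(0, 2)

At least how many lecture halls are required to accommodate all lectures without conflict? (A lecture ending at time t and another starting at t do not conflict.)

Events (time:±→running): 0:+→1 0:+→2 0:+→3 1:-→2 1:+→3 1:+→4 … peak 4.

4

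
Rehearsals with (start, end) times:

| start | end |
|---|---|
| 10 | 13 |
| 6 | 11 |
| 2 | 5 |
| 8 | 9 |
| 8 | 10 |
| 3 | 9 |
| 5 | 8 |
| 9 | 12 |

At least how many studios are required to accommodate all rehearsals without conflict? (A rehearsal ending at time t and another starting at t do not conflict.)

4

The answer is the maximum number of intervals overlapping at any instant.
Events (time:±→running): 2:+→1 3:+→2 5:-→1 5:+→2 6:+→3 8:-→2 8:+→3 8:+→4 … peak 4.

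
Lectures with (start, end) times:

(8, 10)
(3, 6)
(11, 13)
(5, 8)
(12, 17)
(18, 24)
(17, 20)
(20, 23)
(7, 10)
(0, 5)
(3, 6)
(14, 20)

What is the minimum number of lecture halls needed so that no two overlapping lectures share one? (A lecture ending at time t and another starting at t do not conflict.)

Events (time:±→running): 0:+→1 3:+→2 3:+→3 … peak 3.

3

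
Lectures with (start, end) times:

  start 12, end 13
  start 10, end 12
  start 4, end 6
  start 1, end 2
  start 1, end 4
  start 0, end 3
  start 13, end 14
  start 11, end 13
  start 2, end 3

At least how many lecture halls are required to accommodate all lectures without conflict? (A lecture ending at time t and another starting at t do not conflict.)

3

Count concurrent intervals with a sweep; the peak is the room count.
starts: [0, 1, 1, 2, 4, 10, 11, 12, 13]
ends:   [2, 3, 3, 4, 6, 12, 13, 13, 14]
s0→1 s1→2 s1→3  — peak 3.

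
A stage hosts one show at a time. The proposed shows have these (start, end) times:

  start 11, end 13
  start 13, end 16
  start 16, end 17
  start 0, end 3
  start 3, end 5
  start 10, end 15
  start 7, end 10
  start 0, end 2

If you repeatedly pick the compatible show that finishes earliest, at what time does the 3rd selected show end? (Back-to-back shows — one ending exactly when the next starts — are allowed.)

Sort by end time and greedily take each interval whose start is ≥ the last chosen end.
By end time: (0,2), (0,3), (3,5), (7,10), (11,13), (10,15), (13,16), (16,17).
Pick (0,2); next start ≥ 2 → (3,5); next start ≥ 5 → (7,10); next start ≥ 10 → (11,13); next start ≥ 13 → (13,16); next start ≥ 16 → (16,17).
Selected: (0,2) (3,5) (7,10) (11,13) (13,16) (16,17)

10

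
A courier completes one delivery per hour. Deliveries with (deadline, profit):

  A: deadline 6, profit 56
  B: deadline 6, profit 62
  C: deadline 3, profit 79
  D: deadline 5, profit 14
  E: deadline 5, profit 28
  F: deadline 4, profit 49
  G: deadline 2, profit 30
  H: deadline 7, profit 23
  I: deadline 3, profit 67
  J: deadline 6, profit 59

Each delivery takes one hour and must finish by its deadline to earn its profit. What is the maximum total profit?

Profit order: C=79 I=67 B=62 J=59 A=56 F=49 G=30 E=28 H=23 D=14
Assign: C→slot 3, I→slot 2, B→slot 6, J→slot 5, A→slot 4, F→slot 1, G skipped, E skipped, H→slot 7, D skipped.
Slots: [1:F] [2:I] [3:C] [4:A] [5:J] [6:B] [7:H]
Profit = 49 + 67 + 79 + 56 + 59 + 62 + 23 = 395

395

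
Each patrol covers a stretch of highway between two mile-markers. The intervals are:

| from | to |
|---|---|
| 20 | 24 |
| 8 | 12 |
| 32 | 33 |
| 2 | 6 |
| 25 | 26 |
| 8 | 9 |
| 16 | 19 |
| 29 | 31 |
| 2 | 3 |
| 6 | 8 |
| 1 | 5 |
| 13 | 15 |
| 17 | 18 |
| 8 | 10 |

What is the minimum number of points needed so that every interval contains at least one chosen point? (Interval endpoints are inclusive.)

Sort by right endpoint; whenever an interval is uncovered, place a point at its right end.
By right end: [2,3]  [1,5]  [2,6]  [6,8]  [8,9]  [8,10]  [8,12]  [13,15]  [17,18]  [16,19]  [20,24]  [25,26]  [29,31]  [32,33]
[2,3] uncovered → point at 3; [6,8] uncovered → point at 8; [13,15] uncovered → point at 15; [17,18] uncovered → point at 18; [20,24] uncovered → point at 24; [25,26] uncovered → point at 26; [29,31] uncovered → point at 31; [32,33] uncovered → point at 33.
Points: 3, 8, 15, 18, 24, 26, 31, 33 (8 total).

8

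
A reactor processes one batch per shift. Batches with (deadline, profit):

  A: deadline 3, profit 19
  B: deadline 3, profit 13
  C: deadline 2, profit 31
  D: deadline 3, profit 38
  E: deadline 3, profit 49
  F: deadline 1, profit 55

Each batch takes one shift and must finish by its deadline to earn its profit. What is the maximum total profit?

By profit: F(d1,55), E(d3,49), D(d3,38), C(d2,31), A(d3,19), B(d3,13)
F→slot 1; E→slot 3; D→slot 2; C skipped; A skipped; B skipped.
Profit = 55 + 38 + 49 = 142

142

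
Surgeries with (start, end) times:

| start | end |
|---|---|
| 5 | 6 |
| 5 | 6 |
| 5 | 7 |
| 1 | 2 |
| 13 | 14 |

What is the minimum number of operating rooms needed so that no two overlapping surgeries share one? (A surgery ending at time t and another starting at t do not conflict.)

3

starts: [1, 5, 5, 5, 13]
ends:   [2, 6, 6, 7, 14]
s1→1 e2→0 s5→1 s5→2 s5→3  — peak 3.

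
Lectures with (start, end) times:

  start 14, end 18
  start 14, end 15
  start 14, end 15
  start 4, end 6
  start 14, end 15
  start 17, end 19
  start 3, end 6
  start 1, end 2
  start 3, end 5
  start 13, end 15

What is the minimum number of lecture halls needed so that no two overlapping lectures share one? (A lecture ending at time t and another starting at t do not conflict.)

5

Count concurrent intervals with a sweep; the peak is the room count.
starts: [1, 3, 3, 4, 13, 14, 14, 14, 14, 17]
ends:   [2, 5, 6, 6, 15, 15, 15, 15, 18, 19]
s1→1 e2→0 s3→1 s3→2 s4→3 e5→2 e6→1 e6→0 s13→1 s14→2 s14→3 s14→4 s14→5  — peak 5.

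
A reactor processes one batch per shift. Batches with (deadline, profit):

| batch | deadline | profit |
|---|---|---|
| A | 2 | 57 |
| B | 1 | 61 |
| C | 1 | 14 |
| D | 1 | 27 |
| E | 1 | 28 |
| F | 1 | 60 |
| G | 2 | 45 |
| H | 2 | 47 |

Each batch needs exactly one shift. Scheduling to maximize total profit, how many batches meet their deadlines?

Profit order: B=61 F=60 A=57 H=47 G=45 E=28 D=27 C=14
Assign: B→slot 1, F skipped, A→slot 2, H skipped, G skipped, E skipped, D skipped, C skipped.
Slots: [1:B] [2:A]
2 of 8 scheduled.

2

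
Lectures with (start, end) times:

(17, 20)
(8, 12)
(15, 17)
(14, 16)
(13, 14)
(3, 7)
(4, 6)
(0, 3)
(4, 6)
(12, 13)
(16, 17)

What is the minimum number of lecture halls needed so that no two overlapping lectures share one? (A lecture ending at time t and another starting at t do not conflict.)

3

Count concurrent intervals with a sweep; the peak is the room count.
starts: [0, 3, 4, 4, 8, 12, 13, 14, 15, 16, 17]
ends:   [3, 6, 6, 7, 12, 13, 14, 16, 17, 17, 20]
s0→1 e3→0 s3→1 s4→2 s4→3  — peak 3.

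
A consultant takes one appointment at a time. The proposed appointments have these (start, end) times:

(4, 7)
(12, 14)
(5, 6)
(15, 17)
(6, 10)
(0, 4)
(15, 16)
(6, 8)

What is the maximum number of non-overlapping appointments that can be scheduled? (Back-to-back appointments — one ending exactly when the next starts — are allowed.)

Greedy by earliest finish: after sorting by end time, pick each interval compatible with the last pick.
By end time: (0,4), (5,6), (4,7), (6,8), (6,10), (12,14), (15,16), (15,17).
Pick (0,4); next start ≥ 4 → (5,6); next start ≥ 6 → (6,8); next start ≥ 8 → (12,14); next start ≥ 14 → (15,16).
Selected 5 appointments.

5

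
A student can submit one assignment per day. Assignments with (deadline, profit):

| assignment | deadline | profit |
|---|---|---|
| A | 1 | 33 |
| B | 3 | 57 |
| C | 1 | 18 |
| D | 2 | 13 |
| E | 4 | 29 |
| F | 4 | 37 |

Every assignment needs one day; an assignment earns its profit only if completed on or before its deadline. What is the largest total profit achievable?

Profit order: B=57 F=37 A=33 E=29 C=18 D=13
Assign: B→slot 3, F→slot 4, A→slot 1, E→slot 2, C skipped, D skipped.
Slots: [1:A] [2:E] [3:B] [4:F]
Profit = 33 + 29 + 57 + 37 = 156

156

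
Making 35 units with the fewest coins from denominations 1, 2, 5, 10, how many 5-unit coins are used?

35 − 3×10→5 − 1×5→0
Count of 5: 1

1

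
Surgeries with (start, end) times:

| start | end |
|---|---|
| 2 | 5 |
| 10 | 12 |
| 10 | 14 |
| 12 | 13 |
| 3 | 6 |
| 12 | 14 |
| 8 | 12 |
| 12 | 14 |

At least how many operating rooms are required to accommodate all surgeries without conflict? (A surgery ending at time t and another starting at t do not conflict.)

The answer is the maximum number of intervals overlapping at any instant.
Events (time:±→running): 2:+→1 3:+→2 5:-→1 6:-→0 8:+→1 10:+→2 10:+→3 12:-→2 12:-→1 12:+→2 12:+→3 12:+→4 … peak 4.

4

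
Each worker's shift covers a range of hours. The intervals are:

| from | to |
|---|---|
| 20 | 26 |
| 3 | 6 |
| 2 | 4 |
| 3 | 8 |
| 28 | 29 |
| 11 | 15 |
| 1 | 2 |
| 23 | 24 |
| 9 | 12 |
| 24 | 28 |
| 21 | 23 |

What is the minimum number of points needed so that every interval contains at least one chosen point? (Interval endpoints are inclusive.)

Sort by right endpoint; whenever an interval is uncovered, place a point at its right end.
By right end: [1,2]  [2,4]  [3,6]  [3,8]  [9,12]  [11,15]  [21,23]  [23,24]  [20,26]  [24,28]  [28,29]
[1,2] uncovered → point at 2; [3,6] uncovered → point at 6; [9,12] uncovered → point at 12; [21,23] uncovered → point at 23; [24,28] uncovered → point at 28.
Points: 2, 6, 12, 23, 28 (5 total).

5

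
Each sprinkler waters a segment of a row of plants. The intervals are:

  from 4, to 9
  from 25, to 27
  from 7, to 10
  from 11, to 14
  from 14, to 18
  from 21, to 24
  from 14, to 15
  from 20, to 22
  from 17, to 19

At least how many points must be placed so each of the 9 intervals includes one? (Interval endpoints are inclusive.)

Process intervals by earliest right end; each time one isn't hit yet, stab at its right endpoint.
By right end: [4,9]  [7,10]  [11,14]  [14,15]  [14,18]  [17,19]  [20,22]  [21,24]  [25,27]
[4,9] uncovered → point at 9; [11,14] uncovered → point at 14; [17,19] uncovered → point at 19; [20,22] uncovered → point at 22; [25,27] uncovered → point at 27.
Points: 9, 14, 19, 22, 27 (5 total).

5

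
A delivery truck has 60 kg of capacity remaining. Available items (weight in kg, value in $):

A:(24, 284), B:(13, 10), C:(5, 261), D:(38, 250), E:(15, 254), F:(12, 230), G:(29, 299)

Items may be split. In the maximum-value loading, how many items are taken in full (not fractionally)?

4

Greedy by value/weight ratio, highest first.
Ratios (sorted): C 52.20, F 19.17, E 16.93, A 11.83, G 10.31, D 6.58, B 0.77
take C (5 @ 261); take F (12 @ 230); take E (15 @ 254); take A (24 @ 284); take 4/29 of G → 41.24. Capacity used 60/60.
4 item(s) taken whole; one partial (take 4/29 of G).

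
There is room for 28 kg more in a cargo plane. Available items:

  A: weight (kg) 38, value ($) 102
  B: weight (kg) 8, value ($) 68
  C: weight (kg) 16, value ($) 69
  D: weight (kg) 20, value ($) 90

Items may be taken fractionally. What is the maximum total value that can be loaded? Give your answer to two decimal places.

Ratios (sorted): B 8.50, D 4.50, C 4.31, A 2.68
take B (8 @ 68); take D (20 @ 90). Capacity used 28/28.
Total value = 158.00

158.00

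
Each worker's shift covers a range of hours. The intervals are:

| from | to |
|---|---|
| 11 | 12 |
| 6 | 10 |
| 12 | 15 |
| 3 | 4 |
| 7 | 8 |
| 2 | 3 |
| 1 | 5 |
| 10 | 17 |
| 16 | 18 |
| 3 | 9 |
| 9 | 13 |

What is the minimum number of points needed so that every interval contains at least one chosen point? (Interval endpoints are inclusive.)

Process intervals by earliest right end; each time one isn't hit yet, stab at its right endpoint.
By right end: [2,3]  [3,4]  [1,5]  [7,8]  [3,9]  [6,10]  [11,12]  [9,13]  [12,15]  [10,17]  [16,18]
[2,3] uncovered → point at 3; [7,8] uncovered → point at 8; [11,12] uncovered → point at 12; [16,18] uncovered → point at 18.
Points: 3, 8, 12, 18 (4 total).

4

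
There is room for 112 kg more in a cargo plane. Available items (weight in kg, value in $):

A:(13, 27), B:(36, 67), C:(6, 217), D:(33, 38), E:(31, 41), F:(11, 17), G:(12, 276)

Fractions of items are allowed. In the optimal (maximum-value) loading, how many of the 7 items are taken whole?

Ratios (sorted): C 36.17, G 23.00, A 2.08, B 1.86, F 1.55, E 1.32, D 1.15
take C (6 @ 217); take G (12 @ 276); take A (13 @ 27); take B (36 @ 67); take F (11 @ 17); take E (31 @ 41); take 3/33 of D → 3.45. Capacity used 112/112.
6 item(s) taken whole; one partial (take 3/33 of D).

6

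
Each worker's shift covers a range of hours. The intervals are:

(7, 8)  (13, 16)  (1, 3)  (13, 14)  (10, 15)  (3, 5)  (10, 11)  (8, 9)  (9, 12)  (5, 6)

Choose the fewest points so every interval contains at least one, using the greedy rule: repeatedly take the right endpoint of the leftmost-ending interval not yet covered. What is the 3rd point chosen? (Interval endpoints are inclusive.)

Process intervals by earliest right end; each time one isn't hit yet, stab at its right endpoint.
Sorted: [1,3] [3,5] [5,6] [7,8] [8,9] [10,11] [9,12] [13,14] [10,15] [13,16]
{[1,3],[3,5]} hit by 3; {[5,6]} hit by 6; {[7,8],[8,9]} hit by 8; {[10,11],[9,12]} hit by 11; {[13,14],[10,15],[13,16]} hit by 14.
Points: 3, 6, 8, 11, 14 (5 total).

8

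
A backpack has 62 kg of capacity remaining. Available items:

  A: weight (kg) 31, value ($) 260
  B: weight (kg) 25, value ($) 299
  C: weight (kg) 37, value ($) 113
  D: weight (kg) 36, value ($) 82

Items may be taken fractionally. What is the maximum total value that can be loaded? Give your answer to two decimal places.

Sort by value per unit weight and fill in that order.
Ratios (sorted): B 11.96, A 8.39, C 3.05, D 2.28
take B (25 @ 299); take A (31 @ 260); take 6/37 of C → 18.32. Capacity used 62/62.
Total value = 577.32

577.32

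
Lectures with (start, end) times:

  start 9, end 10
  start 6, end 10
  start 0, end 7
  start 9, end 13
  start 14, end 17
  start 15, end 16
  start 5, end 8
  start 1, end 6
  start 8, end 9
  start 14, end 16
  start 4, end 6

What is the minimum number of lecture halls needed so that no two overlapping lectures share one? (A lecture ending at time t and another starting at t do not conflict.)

Count concurrent intervals with a sweep; the peak is the room count.
starts: [0, 1, 4, 5, 6, 8, 9, 9, 14, 14, 15]
ends:   [6, 6, 7, 8, 9, 10, 10, 13, 16, 16, 17]
s0→1 s1→2 s4→3 s5→4  — peak 4.

4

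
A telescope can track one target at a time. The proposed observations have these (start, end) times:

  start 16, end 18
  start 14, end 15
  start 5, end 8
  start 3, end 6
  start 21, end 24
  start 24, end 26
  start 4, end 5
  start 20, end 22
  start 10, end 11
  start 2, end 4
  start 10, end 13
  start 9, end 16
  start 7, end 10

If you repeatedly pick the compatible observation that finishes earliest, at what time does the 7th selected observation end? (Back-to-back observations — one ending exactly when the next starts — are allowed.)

22

By end time: (2,4), (4,5), (3,6), (5,8), (7,10), (10,11), (10,13), (14,15), (9,16), (16,18), (20,22), (21,24), (24,26).
Pick (2,4); next start ≥ 4 → (4,5); next start ≥ 5 → (5,8); next start ≥ 8 → (10,11); next start ≥ 11 → (14,15); next start ≥ 15 → (16,18); next start ≥ 18 → (20,22); next start ≥ 22 → (24,26).
Selected: (2,4) (4,5) (5,8) (10,11) (14,15) (16,18) (20,22) (24,26)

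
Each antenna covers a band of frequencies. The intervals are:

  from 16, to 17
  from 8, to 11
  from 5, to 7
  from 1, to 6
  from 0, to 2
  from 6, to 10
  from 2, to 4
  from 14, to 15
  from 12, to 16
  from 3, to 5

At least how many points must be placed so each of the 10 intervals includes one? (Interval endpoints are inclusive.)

Sort by right endpoint; whenever an interval is uncovered, place a point at its right end.
By right end: [0,2]  [2,4]  [3,5]  [1,6]  [5,7]  [6,10]  [8,11]  [14,15]  [12,16]  [16,17]
[0,2] uncovered → point at 2; [3,5] uncovered → point at 5; [6,10] uncovered → point at 10; [14,15] uncovered → point at 15; [16,17] uncovered → point at 17.
Points: 2, 5, 10, 15, 17 (5 total).

5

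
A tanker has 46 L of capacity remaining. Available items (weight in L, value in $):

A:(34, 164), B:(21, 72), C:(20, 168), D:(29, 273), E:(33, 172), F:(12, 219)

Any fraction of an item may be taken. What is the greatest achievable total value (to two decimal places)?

Ratios (sorted): F 18.25, D 9.41, C 8.40, E 5.21, A 4.82, B 3.43
take F (12 @ 219); take D (29 @ 273); take 5/20 of C → 42.00. Capacity used 46/46.
Total value = 534.00

534.00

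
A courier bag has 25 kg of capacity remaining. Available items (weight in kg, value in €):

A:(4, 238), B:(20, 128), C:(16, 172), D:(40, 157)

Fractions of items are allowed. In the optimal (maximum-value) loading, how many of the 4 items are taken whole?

Order: A (238/4=59.50) > C (172/16=10.75) > B (128/20=6.40) > D (157/40=3.92)
Fill: take A (4 @ 238) → take C (16 @ 172) → take 5/20 of B → 32.00; 25/25 used.
2 item(s) taken whole; one partial (take 5/20 of B).

2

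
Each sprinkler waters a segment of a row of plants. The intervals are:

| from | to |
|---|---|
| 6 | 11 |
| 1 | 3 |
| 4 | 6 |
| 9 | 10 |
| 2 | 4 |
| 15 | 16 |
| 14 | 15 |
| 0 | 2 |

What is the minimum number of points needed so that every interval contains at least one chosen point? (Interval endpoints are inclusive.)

4

By right end: [0,2]  [1,3]  [2,4]  [4,6]  [9,10]  [6,11]  [14,15]  [15,16]
[0,2] uncovered → point at 2; [4,6] uncovered → point at 6; [9,10] uncovered → point at 10; [14,15] uncovered → point at 15.
Points: 2, 6, 10, 15 (4 total).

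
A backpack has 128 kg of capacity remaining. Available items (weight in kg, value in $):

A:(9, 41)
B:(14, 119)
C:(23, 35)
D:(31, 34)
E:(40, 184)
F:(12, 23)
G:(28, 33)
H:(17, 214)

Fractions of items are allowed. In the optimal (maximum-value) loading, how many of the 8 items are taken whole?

Ratios (sorted): H 12.59, B 8.50, E 4.60, A 4.56, F 1.92, C 1.52, G 1.18, D 1.10
take H (17 @ 214); take B (14 @ 119); take E (40 @ 184); take A (9 @ 41); take F (12 @ 23); take C (23 @ 35); take 13/28 of G → 15.32. Capacity used 128/128.
6 item(s) taken whole; one partial (take 13/28 of G).

6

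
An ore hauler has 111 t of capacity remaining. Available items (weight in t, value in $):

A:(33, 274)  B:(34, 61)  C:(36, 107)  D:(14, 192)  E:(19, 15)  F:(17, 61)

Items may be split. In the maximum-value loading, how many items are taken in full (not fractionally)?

4

Greedy by value/weight ratio, highest first.
Order: D (192/14=13.71) > A (274/33=8.30) > F (61/17=3.59) > C (107/36=2.97) > B (61/34=1.79) > E (15/19=0.79)
Fill: take D (14 @ 192) → take A (33 @ 274) → take F (17 @ 61) → take C (36 @ 107) → take 11/34 of B → 19.74; 111/111 used.
4 item(s) taken whole; one partial (take 11/34 of B).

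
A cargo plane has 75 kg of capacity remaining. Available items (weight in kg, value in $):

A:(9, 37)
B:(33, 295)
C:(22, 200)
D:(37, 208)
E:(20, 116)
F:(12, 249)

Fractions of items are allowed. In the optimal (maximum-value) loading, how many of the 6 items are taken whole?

3

Greedy by value/weight ratio, highest first.
Order: F (249/12=20.75) > C (200/22=9.09) > B (295/33=8.94) > E (116/20=5.80) > D (208/37=5.62) > A (37/9=4.11)
Fill: take F (12 @ 249) → take C (22 @ 200) → take B (33 @ 295) → take 8/20 of E → 46.40; 75/75 used.
3 item(s) taken whole; one partial (take 8/20 of E).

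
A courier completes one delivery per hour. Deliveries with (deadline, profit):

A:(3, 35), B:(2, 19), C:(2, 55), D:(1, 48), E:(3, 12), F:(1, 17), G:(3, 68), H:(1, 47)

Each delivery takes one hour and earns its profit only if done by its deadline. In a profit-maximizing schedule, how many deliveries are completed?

3

Sort by profit descending; place each in the latest free slot ≤ its deadline.
Profit order: G=68 C=55 D=48 H=47 A=35 B=19 F=17 E=12
Assign: G→slot 3, C→slot 2, D→slot 1, H skipped, A skipped, B skipped, F skipped, E skipped.
Slots: [1:D] [2:C] [3:G]
3 of 8 scheduled.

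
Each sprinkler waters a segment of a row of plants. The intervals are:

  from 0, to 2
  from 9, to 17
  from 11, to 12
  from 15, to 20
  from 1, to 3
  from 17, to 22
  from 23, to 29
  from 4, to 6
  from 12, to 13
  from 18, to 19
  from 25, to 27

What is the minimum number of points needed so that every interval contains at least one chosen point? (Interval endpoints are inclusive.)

5

By right end: [0,2]  [1,3]  [4,6]  [11,12]  [12,13]  [9,17]  [18,19]  [15,20]  [17,22]  [25,27]  [23,29]
[0,2] uncovered → point at 2; [4,6] uncovered → point at 6; [11,12] uncovered → point at 12; [18,19] uncovered → point at 19; [25,27] uncovered → point at 27.
Points: 2, 6, 12, 19, 27 (5 total).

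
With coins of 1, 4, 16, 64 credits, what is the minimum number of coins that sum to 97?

4

97 = 1×64 + 2×16 + 1×1
Total coins = 1 + 2 + 1 = 4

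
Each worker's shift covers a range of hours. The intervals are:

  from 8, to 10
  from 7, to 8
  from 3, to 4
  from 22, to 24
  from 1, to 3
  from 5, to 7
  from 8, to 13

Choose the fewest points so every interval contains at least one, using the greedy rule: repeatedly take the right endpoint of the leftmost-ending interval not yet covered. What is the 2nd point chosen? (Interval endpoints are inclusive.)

By right end: [1,3]  [3,4]  [5,7]  [7,8]  [8,10]  [8,13]  [22,24]
[1,3] uncovered → point at 3; [5,7] uncovered → point at 7; [8,10] uncovered → point at 10; [22,24] uncovered → point at 24.
Points: 3, 7, 10, 24 (4 total).

7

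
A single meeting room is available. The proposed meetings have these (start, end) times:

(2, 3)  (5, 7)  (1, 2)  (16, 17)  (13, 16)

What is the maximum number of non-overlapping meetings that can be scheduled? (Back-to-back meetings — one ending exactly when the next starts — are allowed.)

Order by finish time; keep every interval that doesn't clash with the previous kept one.
Sorted by end: (1,2)  (2,3)  (5,7)  (13,16)  (16,17)
take (1,2); take (2,3); take (5,7); take (13,16); take (16,17).
Selected 5 meetings.

5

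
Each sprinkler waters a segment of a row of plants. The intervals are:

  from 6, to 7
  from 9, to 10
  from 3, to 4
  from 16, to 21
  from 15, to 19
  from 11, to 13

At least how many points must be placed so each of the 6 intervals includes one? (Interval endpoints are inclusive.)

5

Sorted: [3,4] [6,7] [9,10] [11,13] [15,19] [16,21]
{[3,4]} hit by 4; {[6,7]} hit by 7; {[9,10]} hit by 10; {[11,13]} hit by 13; {[15,19],[16,21]} hit by 19.
Points: 4, 7, 10, 13, 19 (5 total).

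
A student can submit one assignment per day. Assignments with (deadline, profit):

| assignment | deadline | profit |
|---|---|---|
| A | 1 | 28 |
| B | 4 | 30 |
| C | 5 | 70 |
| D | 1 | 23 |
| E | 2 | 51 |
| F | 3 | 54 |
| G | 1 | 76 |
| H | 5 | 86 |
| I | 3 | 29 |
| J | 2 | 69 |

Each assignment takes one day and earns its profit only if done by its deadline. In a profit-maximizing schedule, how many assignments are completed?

Sort by profit descending; place each in the latest free slot ≤ its deadline.
Profit order: H=86 G=76 C=70 J=69 F=54 E=51 B=30 I=29 A=28 D=23
Assign: H→slot 5, G→slot 1, C→slot 4, J→slot 2, F→slot 3, E skipped, B skipped, I skipped, A skipped, D skipped.
Slots: [1:G] [2:J] [3:F] [4:C] [5:H]
5 of 10 scheduled.

5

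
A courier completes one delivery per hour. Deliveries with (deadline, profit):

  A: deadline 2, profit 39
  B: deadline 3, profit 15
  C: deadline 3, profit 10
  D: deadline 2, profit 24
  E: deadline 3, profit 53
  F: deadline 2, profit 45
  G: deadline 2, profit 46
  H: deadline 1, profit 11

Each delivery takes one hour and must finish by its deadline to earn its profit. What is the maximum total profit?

By profit: E(d3,53), G(d2,46), F(d2,45), A(d2,39), D(d2,24), B(d3,15), H(d1,11), C(d3,10)
E→slot 3; G→slot 2; F→slot 1; A skipped; D skipped; B skipped; H skipped; C skipped.
Profit = 45 + 46 + 53 = 144

144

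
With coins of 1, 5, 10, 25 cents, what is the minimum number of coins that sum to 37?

4

Greedy: take as many of the largest coin as possible, then repeat with the remainder.
37 = 1×25 + 1×10 + 2×1
Total coins = 1 + 1 + 2 = 4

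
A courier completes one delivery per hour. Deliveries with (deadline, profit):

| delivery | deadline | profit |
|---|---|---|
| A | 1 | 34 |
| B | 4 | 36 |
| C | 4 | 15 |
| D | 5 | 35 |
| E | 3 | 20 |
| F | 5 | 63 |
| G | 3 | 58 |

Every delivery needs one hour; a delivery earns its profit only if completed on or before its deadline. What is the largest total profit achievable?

Profit order: F=63 G=58 B=36 D=35 A=34 E=20 C=15
Assign: F→slot 5, G→slot 3, B→slot 4, D→slot 2, A→slot 1, E skipped, C skipped.
Slots: [1:A] [2:D] [3:G] [4:B] [5:F]
Profit = 34 + 35 + 58 + 36 + 63 = 226

226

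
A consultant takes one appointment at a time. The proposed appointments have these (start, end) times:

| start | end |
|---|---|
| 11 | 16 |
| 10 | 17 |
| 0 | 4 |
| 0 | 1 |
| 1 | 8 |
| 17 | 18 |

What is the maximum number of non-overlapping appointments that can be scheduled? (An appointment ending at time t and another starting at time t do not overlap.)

Order by finish time; keep every interval that doesn't clash with the previous kept one.
By end time: (0,1), (0,4), (1,8), (11,16), (10,17), (17,18).
Pick (0,1); next start ≥ 1 → (1,8); next start ≥ 8 → (11,16); next start ≥ 16 → (17,18).
Selected 4 appointments.

4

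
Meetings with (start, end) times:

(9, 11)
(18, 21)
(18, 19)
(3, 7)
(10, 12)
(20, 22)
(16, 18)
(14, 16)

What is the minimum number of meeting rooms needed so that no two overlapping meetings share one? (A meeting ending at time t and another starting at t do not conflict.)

2

starts: [3, 9, 10, 14, 16, 18, 18, 20]
ends:   [7, 11, 12, 16, 18, 19, 21, 22]
s3→1 e7→0 s9→1 s10→2  — peak 2.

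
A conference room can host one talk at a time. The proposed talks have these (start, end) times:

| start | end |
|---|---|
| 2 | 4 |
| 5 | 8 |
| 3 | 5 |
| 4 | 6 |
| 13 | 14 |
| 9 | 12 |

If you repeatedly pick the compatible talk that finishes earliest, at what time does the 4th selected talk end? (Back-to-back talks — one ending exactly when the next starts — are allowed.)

14

Sorted by end: (2,4)  (3,5)  (4,6)  (5,8)  (9,12)  (13,14)
take (2,4); take (4,6); take (9,12); take (13,14).
Selected: (2,4) (4,6) (9,12) (13,14)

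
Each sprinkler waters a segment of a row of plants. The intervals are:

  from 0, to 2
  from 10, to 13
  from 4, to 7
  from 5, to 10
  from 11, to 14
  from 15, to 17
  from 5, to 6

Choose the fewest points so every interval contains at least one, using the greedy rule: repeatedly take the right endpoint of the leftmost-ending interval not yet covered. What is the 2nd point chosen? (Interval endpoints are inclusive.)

Sorted: [0,2] [5,6] [4,7] [5,10] [10,13] [11,14] [15,17]
{[0,2]} hit by 2; {[5,6],[4,7],[5,10]} hit by 6; {[10,13],[11,14]} hit by 13; {[15,17]} hit by 17.
Points: 2, 6, 13, 17 (4 total).

6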